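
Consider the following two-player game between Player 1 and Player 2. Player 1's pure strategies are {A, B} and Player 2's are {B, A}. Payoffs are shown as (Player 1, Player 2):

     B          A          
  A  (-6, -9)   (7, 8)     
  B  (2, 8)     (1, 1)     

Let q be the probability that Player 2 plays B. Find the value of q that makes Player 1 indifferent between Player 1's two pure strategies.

Player 1's indifference between A and B determines Player 2's mixing probability q:
  Player 1's payoff from A: q·(-6) + (1−q)·7 = -13q + 7
  Player 1's payoff from B: q·2 + (1−q)·1 = q + 1
  -13q + 7 = q + 1  ⇒  -14q = -6  ⇒  q = 3/7.

q = 3/7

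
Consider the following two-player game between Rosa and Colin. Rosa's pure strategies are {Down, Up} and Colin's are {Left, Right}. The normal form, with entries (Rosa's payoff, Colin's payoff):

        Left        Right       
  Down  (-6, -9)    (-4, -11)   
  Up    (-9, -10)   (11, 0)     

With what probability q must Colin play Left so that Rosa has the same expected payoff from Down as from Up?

q = 5/6

In a mixed equilibrium Rosa is indifferent between Down and Up; this condition fixes q.
  Rosa's payoff to Down: q·(-6) + (1−q)·(-4) = -2q - 4
  Rosa's payoff to Up: q·(-9) + (1−q)·11 = -20q + 11
  -2q - 4 = -20q + 11  ⇒  18q = 15  ⇒  q = 5/6.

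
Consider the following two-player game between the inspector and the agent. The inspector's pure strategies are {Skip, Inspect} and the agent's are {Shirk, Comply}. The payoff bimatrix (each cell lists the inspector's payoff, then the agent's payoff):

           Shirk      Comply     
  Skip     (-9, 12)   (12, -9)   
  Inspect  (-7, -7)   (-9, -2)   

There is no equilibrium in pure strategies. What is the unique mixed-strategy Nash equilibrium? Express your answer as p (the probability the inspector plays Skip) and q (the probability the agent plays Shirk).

p = 5/26, q = 21/23

For the agent to be willing to mix, the agent must be indifferent between Shirk and Comply, which pins down the inspector's mix.
  the agent's payoff to Shirk: p·12 + (1−p)·(-7) = 19p - 7
  the agent's payoff to Comply: p·(-9) + (1−p)·(-2) = -7p - 2
  19p - 7 = -7p - 2  ⇒  26p = 5  ⇒  p = 5/26.
The agent's mix must leave the inspector indifferent between Skip and Inspect.
  the inspector's payoff from Skip: q·(-9) + (1−q)·12 = -21q + 12
  the inspector's payoff from Inspect: q·(-7) + (1−q)·(-9) = 2q - 9
  -21q + 12 = 2q - 9  ⇒  -23q = -21  ⇒  q = 21/23.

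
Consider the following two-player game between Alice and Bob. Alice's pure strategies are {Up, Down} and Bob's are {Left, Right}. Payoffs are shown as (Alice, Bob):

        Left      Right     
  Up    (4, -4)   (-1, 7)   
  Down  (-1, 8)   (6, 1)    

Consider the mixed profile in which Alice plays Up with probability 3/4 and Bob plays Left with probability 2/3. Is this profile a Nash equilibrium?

No

Given Alice's mix p = 3/4, Bob's payoff from Left is -1 but from Right is 11/2. Bob strictly prefers Right, so Bob would not mix.
So the proposed profile is not a Nash equilibrium.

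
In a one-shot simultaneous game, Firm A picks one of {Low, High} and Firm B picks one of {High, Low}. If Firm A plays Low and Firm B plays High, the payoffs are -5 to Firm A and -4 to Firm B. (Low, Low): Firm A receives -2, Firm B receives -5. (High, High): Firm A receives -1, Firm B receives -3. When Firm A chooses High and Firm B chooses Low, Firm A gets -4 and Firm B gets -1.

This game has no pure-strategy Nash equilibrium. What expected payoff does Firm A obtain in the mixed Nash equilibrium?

-3

In a mixed equilibrium Firm A is indifferent between Low and High; this condition fixes q.
  Firm A's expected payoff from Low: q·(-5) + (1−q)·(-2) = -3q - 2
  Firm A's expected payoff from High: q·(-1) + (1−q)·(-4) = 3q - 4
  -3q - 2 = 3q - 4  ⇒  -6q = -2  ⇒  q = 1/3.
At equilibrium Firm A is indifferent across rows, so Firm A's payoff equals the payoff from Low: (1/3)·(-5) + (2/3)·(-2) = -3.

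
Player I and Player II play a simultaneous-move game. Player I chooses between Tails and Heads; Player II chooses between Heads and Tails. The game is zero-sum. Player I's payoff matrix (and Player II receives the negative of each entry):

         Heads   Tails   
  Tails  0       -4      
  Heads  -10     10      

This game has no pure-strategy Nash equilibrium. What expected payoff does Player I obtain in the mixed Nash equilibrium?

-5/3

For Player I to be willing to mix, Player I must be indifferent between Tails and Heads, which pins down Player II's mix.
  Player I's payoff to Tails: q·0 + (1−q)·(-4) = 4q - 4
  Player I's payoff to Heads: q·(-10) + (1−q)·10 = -20q + 10
  4q - 4 = -20q + 10  ⇒  24q = 14  ⇒  q = 7/12.
At equilibrium Player I is indifferent across rows, so Player I's payoff equals the payoff from Tails: (7/12)·0 + (5/12)·(-4) = -5/3.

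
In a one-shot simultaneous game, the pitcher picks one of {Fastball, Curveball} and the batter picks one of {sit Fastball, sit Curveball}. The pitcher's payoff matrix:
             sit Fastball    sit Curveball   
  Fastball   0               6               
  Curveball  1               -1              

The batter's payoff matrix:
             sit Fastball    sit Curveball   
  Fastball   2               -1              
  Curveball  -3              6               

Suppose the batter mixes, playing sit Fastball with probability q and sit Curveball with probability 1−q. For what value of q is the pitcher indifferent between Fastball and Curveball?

q = 7/8

Set the pitcher's expected payoff from Fastball equal to that from Curveball:
  the pitcher's payoff from Fastball: q·0 + (1−q)·6 = -6q + 6
  the pitcher's payoff from Curveball: q·1 + (1−q)·(-1) = 2q - 1
  -6q + 6 = 2q - 1  ⇒  -8q = -7  ⇒  q = 7/8.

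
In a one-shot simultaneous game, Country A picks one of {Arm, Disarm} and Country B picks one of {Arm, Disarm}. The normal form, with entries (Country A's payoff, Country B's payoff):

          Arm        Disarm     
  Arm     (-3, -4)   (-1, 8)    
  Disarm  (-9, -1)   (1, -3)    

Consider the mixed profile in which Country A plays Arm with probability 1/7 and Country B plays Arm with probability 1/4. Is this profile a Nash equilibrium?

Check Country B's indifference given Country A's mix p = 1/7:
  payoff from Arm = -10/7; payoff from Disarm = -10/7 — equal.
Check Country A's indifference given Country B's mix q = 1/4:
  payoff from Arm = -3/2; payoff from Disarm = -3/2 — equal.
Both players are indifferent, so neither can profitably deviate.

Yes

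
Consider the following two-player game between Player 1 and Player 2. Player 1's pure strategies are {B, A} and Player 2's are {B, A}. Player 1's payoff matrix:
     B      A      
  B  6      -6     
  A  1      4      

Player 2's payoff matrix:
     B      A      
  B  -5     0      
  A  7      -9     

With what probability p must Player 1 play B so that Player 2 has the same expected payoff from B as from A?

Player 1's mix must leave Player 2 indifferent between B and A.
  Player 2's expected payoff from B: p·(-5) + (1−p)·7 = -12p + 7
  Player 2's expected payoff from A: p·0 + (1−p)·(-9) = 9p - 9
  -12p + 7 = 9p - 9  ⇒  -21p = -16  ⇒  p = 16/21.

p = 16/21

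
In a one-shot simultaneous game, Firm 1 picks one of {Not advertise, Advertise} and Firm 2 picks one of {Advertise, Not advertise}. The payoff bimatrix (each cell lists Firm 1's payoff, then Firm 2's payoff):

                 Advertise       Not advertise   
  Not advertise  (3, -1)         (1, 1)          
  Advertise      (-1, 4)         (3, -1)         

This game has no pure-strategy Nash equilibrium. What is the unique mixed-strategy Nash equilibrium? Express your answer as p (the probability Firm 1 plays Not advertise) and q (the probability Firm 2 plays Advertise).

p = 5/7, q = 1/3

In a mixed equilibrium Firm 2 is indifferent between Advertise and Not advertise; this condition fixes p.
  Firm 2's expected payoff from Advertise: p·(-1) + (1−p)·4 = -5p + 4
  Firm 2's expected payoff from Not advertise: p·1 + (1−p)·(-1) = 2p - 1
  -5p + 4 = 2p - 1  ⇒  -7p = -5  ⇒  p = 5/7.
In a mixed equilibrium Firm 1 is indifferent between Not advertise and Advertise; this condition fixes q.
  Firm 1's payoff to Not advertise: q·3 + (1−q)·1 = 2q + 1
  Firm 1's payoff to Advertise: q·(-1) + (1−q)·3 = -4q + 3
  2q + 1 = -4q + 3  ⇒  6q = 2  ⇒  q = 1/3.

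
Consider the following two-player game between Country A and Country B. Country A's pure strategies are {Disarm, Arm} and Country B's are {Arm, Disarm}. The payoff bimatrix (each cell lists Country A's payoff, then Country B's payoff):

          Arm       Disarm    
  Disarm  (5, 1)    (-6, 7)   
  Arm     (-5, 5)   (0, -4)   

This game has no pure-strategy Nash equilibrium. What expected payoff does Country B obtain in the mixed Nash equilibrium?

Country A's mix must leave Country B indifferent between Arm and Disarm.
  Country B's payoff from Arm: p·1 + (1−p)·5 = -4p + 5
  Country B's payoff from Disarm: p·7 + (1−p)·(-4) = 11p - 4
  -4p + 5 = 11p - 4  ⇒  -15p = -9  ⇒  p = 3/5.
At equilibrium Country B is indifferent across columns, so Country B's payoff equals the payoff from Arm: (3/5)·1 + (2/5)·5 = 13/5.

13/5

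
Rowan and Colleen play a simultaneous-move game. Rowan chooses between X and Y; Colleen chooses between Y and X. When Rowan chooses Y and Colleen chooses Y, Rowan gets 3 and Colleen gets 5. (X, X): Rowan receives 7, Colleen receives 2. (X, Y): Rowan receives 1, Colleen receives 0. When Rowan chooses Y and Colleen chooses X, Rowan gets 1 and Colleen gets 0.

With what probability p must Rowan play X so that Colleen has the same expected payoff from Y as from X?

p = 5/7

Set Colleen's expected payoff from Y equal to that from X:
  Colleen's expected payoff from Y: p·0 + (1−p)·5 = -5p + 5
  Colleen's expected payoff from X: p·2 + (1−p)·0 = 2p
  -5p + 5 = 2p  ⇒  -7p = -5  ⇒  p = 5/7.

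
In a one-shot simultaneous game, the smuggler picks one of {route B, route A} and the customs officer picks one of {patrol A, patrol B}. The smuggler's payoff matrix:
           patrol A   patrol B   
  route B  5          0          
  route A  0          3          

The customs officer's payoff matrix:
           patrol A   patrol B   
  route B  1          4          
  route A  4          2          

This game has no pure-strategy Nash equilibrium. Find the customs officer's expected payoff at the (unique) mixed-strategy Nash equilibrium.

14/5

Set the customs officer's expected payoff from patrol A equal to that from patrol B:
  the customs officer's payoff to patrol A: p·1 + (1−p)·4 = -3p + 4
  the customs officer's payoff to patrol B: p·4 + (1−p)·2 = 2p + 2
  -3p + 4 = 2p + 2  ⇒  -5p = -2  ⇒  p = 2/5.
At equilibrium the customs officer is indifferent across columns, so the customs officer's payoff equals the payoff from patrol A: (2/5)·1 + (3/5)·4 = 14/5.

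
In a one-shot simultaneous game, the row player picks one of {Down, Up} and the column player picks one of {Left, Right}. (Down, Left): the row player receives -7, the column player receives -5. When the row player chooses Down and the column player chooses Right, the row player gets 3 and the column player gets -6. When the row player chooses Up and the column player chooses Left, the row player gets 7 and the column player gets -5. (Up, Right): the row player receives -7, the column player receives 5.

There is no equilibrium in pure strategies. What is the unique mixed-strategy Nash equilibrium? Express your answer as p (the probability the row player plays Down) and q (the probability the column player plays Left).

Set the column player's expected payoff from Left equal to that from Right:
  the column player's payoff from Left: p·(-5) + (1−p)·(-5) = -5
  the column player's payoff from Right: p·(-6) + (1−p)·5 = -11p + 5
  -5 = -11p + 5  ⇒  11p = 10  ⇒  p = 10/11.
The column player's mix must leave the row player indifferent between Down and Up.
  the row player's expected payoff from Down: q·(-7) + (1−q)·3 = -10q + 3
  the row player's expected payoff from Up: q·7 + (1−q)·(-7) = 14q - 7
  -10q + 3 = 14q - 7  ⇒  -24q = -10  ⇒  q = 5/12.

p = 10/11, q = 5/12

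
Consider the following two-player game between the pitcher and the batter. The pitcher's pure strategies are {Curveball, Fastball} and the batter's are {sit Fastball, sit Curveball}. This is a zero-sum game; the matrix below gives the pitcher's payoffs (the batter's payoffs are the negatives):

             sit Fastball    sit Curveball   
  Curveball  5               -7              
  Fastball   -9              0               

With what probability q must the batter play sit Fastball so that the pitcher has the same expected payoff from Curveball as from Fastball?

q = 1/3

Set the pitcher's expected payoff from Curveball equal to that from Fastball:
  the pitcher's payoff from Curveball: q·5 + (1−q)·(-7) = 12q - 7
  the pitcher's payoff from Fastball: q·(-9) + (1−q)·0 = -9q
  12q - 7 = -9q  ⇒  21q = 7  ⇒  q = 1/3.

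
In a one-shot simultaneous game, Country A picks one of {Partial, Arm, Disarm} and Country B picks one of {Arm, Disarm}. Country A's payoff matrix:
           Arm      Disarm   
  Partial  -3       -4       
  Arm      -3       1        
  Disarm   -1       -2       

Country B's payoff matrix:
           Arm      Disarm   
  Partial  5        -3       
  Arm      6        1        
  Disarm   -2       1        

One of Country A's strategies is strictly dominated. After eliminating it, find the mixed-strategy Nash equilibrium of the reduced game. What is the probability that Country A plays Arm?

Country A's strategy Partial is strictly dominated by Disarm: -1 > -3 and -2 > -4. Eliminate Partial.
Country A's mix must leave Country B indifferent between Arm and Disarm.
  Country B's payoff from Arm: p·6 + (1−p)·(-2) = 8p - 2
  Country B's payoff from Disarm: p·1 + (1−p)·1 = 1
  8p - 2 = 1  ⇒  8p = 3  ⇒  p = 3/8.

p = 3/8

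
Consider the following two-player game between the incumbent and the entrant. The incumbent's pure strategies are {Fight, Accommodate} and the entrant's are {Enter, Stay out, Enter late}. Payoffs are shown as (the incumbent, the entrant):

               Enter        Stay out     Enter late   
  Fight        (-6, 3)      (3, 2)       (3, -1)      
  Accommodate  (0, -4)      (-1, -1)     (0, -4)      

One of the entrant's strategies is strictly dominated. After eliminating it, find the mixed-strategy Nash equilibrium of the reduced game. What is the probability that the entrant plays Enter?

The entrant's strategy Enter late is strictly dominated by Stay out: 2 > -1 and -1 > -4. Eliminate Enter late.
Set the incumbent's expected payoff from Fight equal to that from Accommodate:
  the incumbent's expected payoff from Fight: q·(-6) + (1−q)·3 = -9q + 3
  the incumbent's expected payoff from Accommodate: q·0 + (1−q)·(-1) = q - 1
  -9q + 3 = q - 1  ⇒  -10q = -4  ⇒  q = 2/5.

q = 2/5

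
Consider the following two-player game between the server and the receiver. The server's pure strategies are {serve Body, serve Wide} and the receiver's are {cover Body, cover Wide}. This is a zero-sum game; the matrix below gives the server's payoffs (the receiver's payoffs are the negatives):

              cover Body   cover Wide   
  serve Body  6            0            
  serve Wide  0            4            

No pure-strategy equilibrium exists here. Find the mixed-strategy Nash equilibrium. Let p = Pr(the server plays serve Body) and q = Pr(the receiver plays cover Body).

The receiver's indifference between cover Body and cover Wide determines the server's mixing probability p:
  the receiver's expected payoff from cover Body: p·(-6) + (1−p)·0 = -6p
  the receiver's expected payoff from cover Wide: p·0 + (1−p)·(-4) = 4p - 4
  -6p = 4p - 4  ⇒  -10p = -4  ⇒  p = 2/5.
Set the server's expected payoff from serve Body equal to that from serve Wide:
  the server's payoff from serve Body: q·6 + (1−q)·0 = 6q
  the server's payoff from serve Wide: q·0 + (1−q)·4 = -4q + 4
  6q = -4q + 4  ⇒  10q = 4  ⇒  q = 2/5.

p = 2/5, q = 2/5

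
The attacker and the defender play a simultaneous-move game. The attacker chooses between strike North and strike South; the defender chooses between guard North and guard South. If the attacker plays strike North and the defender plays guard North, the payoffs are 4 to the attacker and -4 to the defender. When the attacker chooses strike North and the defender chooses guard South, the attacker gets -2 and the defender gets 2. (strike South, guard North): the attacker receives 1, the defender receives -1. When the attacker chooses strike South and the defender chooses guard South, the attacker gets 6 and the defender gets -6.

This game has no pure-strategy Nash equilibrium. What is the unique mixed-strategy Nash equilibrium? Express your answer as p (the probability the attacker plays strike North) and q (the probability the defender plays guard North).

Set the defender's expected payoff from guard North equal to that from guard South:
  the defender's payoff from guard North: p·(-4) + (1−p)·(-1) = -3p - 1
  the defender's payoff from guard South: p·2 + (1−p)·(-6) = 8p - 6
  -3p - 1 = 8p - 6  ⇒  -11p = -5  ⇒  p = 5/11.
Set the attacker's expected payoff from strike North equal to that from strike South:
  the attacker's expected payoff from strike North: q·4 + (1−q)·(-2) = 6q - 2
  the attacker's expected payoff from strike South: q·1 + (1−q)·6 = -5q + 6
  6q - 2 = -5q + 6  ⇒  11q = 8  ⇒  q = 8/11.

p = 5/11, q = 8/11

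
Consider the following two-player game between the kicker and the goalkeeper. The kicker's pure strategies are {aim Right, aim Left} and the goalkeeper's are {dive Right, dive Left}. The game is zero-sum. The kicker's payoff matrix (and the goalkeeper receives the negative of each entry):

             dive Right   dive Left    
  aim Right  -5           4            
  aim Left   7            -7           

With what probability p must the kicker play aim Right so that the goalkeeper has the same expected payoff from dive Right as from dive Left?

p = 14/23

The goalkeeper's indifference between dive Right and dive Left determines the kicker's mixing probability p:
  the goalkeeper's payoff to dive Right: p·5 + (1−p)·(-7) = 12p - 7
  the goalkeeper's payoff to dive Left: p·(-4) + (1−p)·7 = -11p + 7
  12p - 7 = -11p + 7  ⇒  23p = 14  ⇒  p = 14/23.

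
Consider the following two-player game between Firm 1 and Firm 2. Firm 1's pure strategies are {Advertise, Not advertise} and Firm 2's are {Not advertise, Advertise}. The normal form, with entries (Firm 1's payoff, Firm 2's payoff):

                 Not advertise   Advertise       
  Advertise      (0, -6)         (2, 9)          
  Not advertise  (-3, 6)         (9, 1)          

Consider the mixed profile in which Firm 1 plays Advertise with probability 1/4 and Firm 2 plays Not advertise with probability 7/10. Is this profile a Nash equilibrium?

Yes

Check Firm 2's indifference given Firm 1's mix p = 1/4:
  payoff from Not advertise = 3; payoff from Advertise = 3 — equal.
Check Firm 1's indifference given Firm 2's mix q = 7/10:
  payoff from Advertise = 3/5; payoff from Not advertise = 3/5 — equal.
Both players are indifferent, so neither can profitably deviate.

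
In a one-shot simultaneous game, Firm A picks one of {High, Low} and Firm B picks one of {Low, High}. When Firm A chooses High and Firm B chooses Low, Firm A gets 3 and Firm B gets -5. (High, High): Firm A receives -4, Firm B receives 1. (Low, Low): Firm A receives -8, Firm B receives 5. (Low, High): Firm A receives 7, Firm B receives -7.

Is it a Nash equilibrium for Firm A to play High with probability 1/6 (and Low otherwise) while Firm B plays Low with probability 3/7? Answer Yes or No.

Given Firm A's mix p = 1/6, Firm B's payoff from Low is 10/3 but from High is -17/3. Firm B strictly prefers Low, so Firm B would not mix.
So the proposed profile is not a Nash equilibrium.

No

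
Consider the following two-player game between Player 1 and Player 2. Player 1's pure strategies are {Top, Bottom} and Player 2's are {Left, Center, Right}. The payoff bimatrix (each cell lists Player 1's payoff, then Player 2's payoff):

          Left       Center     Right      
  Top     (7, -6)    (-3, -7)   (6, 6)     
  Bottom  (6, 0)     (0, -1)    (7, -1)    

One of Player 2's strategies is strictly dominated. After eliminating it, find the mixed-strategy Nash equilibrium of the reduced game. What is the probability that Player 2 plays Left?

Player 2's strategy Center is strictly dominated by Left: -6 > -7 and 0 > -1. Eliminate Center.
Player 1's indifference between Top and Bottom determines Player 2's mixing probability q:
  Player 1's payoff to Top: q·7 + (1−q)·6 = q + 6
  Player 1's payoff to Bottom: q·6 + (1−q)·7 = -q + 7
  q + 6 = -q + 7  ⇒  2q = 1  ⇒  q = 1/2.

q = 1/2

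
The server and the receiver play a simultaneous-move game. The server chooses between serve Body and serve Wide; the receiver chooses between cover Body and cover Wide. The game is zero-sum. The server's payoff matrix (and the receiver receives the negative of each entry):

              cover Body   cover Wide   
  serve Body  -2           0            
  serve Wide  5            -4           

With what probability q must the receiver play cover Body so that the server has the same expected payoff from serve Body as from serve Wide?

For the server to be willing to mix, the server must be indifferent between serve Body and serve Wide, which pins down the receiver's mix.
  the server's expected payoff from serve Body: q·(-2) + (1−q)·0 = -2q
  the server's expected payoff from serve Wide: q·5 + (1−q)·(-4) = 9q - 4
  -2q = 9q - 4  ⇒  -11q = -4  ⇒  q = 4/11.

q = 4/11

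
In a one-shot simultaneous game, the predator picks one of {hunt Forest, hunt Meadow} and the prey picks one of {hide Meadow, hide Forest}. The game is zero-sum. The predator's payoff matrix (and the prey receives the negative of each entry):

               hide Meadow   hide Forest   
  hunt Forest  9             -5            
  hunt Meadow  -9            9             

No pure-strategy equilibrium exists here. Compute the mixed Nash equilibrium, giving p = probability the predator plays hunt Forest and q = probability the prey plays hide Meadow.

p = 9/16, q = 7/16

The predator's mix must leave the prey indifferent between hide Meadow and hide Forest.
  the prey's expected payoff from hide Meadow: p·(-9) + (1−p)·9 = -18p + 9
  the prey's expected payoff from hide Forest: p·5 + (1−p)·(-9) = 14p - 9
  -18p + 9 = 14p - 9  ⇒  -32p = -18  ⇒  p = 9/16.
In a mixed equilibrium the predator is indifferent between hunt Forest and hunt Meadow; this condition fixes q.
  the predator's expected payoff from hunt Forest: q·9 + (1−q)·(-5) = 14q - 5
  the predator's expected payoff from hunt Meadow: q·(-9) + (1−q)·9 = -18q + 9
  14q - 5 = -18q + 9  ⇒  32q = 14  ⇒  q = 7/16.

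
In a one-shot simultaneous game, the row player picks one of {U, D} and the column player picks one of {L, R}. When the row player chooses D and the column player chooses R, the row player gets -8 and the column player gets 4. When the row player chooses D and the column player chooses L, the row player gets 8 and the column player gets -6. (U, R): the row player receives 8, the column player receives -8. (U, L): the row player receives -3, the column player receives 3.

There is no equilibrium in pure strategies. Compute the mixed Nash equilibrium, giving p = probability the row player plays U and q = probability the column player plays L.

p = 10/21, q = 16/27

For the column player to be willing to mix, the column player must be indifferent between L and R, which pins down the row player's mix.
  the column player's payoff to L: p·3 + (1−p)·(-6) = 9p - 6
  the column player's payoff to R: p·(-8) + (1−p)·4 = -12p + 4
  9p - 6 = -12p + 4  ⇒  21p = 10  ⇒  p = 10/21.
In a mixed equilibrium the row player is indifferent between U and D; this condition fixes q.
  the row player's expected payoff from U: q·(-3) + (1−q)·8 = -11q + 8
  the row player's expected payoff from D: q·8 + (1−q)·(-8) = 16q - 8
  -11q + 8 = 16q - 8  ⇒  -27q = -16  ⇒  q = 16/27.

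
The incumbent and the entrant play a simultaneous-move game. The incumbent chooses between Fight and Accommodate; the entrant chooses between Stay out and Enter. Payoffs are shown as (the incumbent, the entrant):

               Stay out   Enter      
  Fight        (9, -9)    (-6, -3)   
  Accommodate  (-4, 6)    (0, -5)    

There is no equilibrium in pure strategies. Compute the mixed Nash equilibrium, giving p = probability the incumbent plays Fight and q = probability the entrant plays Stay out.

p = 11/17, q = 6/19

In a mixed equilibrium the entrant is indifferent between Stay out and Enter; this condition fixes p.
  the entrant's payoff to Stay out: p·(-9) + (1−p)·6 = -15p + 6
  the entrant's payoff to Enter: p·(-3) + (1−p)·(-5) = 2p - 5
  -15p + 6 = 2p - 5  ⇒  -17p = -11  ⇒  p = 11/17.
In a mixed equilibrium the incumbent is indifferent between Fight and Accommodate; this condition fixes q.
  the incumbent's payoff from Fight: q·9 + (1−q)·(-6) = 15q - 6
  the incumbent's payoff from Accommodate: q·(-4) + (1−q)·0 = -4q
  15q - 6 = -4q  ⇒  19q = 6  ⇒  q = 6/19.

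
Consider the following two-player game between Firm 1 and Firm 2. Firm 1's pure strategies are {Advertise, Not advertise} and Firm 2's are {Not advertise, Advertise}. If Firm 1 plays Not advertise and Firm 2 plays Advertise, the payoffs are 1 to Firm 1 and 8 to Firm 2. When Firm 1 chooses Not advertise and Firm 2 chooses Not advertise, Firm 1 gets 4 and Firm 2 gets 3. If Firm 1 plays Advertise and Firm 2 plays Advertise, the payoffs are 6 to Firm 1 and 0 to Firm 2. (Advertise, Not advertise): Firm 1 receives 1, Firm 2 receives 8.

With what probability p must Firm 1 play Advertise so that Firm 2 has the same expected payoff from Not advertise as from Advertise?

Set Firm 2's expected payoff from Not advertise equal to that from Advertise:
  Firm 2's payoff to Not advertise: p·8 + (1−p)·3 = 5p + 3
  Firm 2's payoff to Advertise: p·0 + (1−p)·8 = -8p + 8
  5p + 3 = -8p + 8  ⇒  13p = 5  ⇒  p = 5/13.

p = 5/13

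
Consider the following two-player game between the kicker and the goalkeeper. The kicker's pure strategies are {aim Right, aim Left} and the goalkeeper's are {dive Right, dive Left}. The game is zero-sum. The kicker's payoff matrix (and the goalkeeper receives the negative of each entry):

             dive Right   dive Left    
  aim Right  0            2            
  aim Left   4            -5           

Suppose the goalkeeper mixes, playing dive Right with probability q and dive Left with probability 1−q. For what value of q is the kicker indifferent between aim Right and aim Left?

In a mixed equilibrium the kicker is indifferent between aim Right and aim Left; this condition fixes q.
  the kicker's payoff from aim Right: q·0 + (1−q)·2 = -2q + 2
  the kicker's payoff from aim Left: q·4 + (1−q)·(-5) = 9q - 5
  -2q + 2 = 9q - 5  ⇒  -11q = -7  ⇒  q = 7/11.

q = 7/11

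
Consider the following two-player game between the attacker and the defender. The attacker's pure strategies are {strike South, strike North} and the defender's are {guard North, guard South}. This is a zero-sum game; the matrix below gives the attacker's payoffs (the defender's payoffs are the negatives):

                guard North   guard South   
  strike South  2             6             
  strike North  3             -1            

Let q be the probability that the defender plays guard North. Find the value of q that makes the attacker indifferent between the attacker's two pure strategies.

q = 7/8

The attacker's indifference between strike South and strike North determines the defender's mixing probability q:
  the attacker's payoff to strike South: q·2 + (1−q)·6 = -4q + 6
  the attacker's payoff to strike North: q·3 + (1−q)·(-1) = 4q - 1
  -4q + 6 = 4q - 1  ⇒  -8q = -7  ⇒  q = 7/8.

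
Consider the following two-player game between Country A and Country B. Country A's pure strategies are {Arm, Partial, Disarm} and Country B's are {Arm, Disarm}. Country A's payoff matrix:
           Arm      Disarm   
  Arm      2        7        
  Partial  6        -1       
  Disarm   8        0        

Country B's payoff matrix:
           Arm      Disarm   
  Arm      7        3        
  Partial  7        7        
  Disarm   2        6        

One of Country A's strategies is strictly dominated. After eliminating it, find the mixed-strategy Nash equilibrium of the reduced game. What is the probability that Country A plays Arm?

Country A's strategy Partial is strictly dominated by Disarm: 8 > 6 and 0 > -1. Eliminate Partial.
Set Country B's expected payoff from Arm equal to that from Disarm:
  Country B's payoff to Arm: p·7 + (1−p)·2 = 5p + 2
  Country B's payoff to Disarm: p·3 + (1−p)·6 = -3p + 6
  5p + 2 = -3p + 6  ⇒  8p = 4  ⇒  p = 1/2.

p = 1/2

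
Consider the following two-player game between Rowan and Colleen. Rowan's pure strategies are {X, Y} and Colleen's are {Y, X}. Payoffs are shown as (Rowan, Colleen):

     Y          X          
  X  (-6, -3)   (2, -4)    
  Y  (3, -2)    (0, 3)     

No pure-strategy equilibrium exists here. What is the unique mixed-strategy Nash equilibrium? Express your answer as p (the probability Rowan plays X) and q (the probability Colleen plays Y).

p = 5/6, q = 2/11

Set Colleen's expected payoff from Y equal to that from X:
  Colleen's expected payoff from Y: p·(-3) + (1−p)·(-2) = -p - 2
  Colleen's expected payoff from X: p·(-4) + (1−p)·3 = -7p + 3
  -p - 2 = -7p + 3  ⇒  6p = 5  ⇒  p = 5/6.
In a mixed equilibrium Rowan is indifferent between X and Y; this condition fixes q.
  Rowan's expected payoff from X: q·(-6) + (1−q)·2 = -8q + 2
  Rowan's expected payoff from Y: q·3 + (1−q)·0 = 3q
  -8q + 2 = 3q  ⇒  -11q = -2  ⇒  q = 2/11.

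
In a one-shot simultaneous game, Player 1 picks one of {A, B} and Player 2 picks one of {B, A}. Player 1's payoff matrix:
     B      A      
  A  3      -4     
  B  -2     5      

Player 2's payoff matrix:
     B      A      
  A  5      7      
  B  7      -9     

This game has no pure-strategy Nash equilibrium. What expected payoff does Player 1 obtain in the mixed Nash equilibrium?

Player 2's mix must leave Player 1 indifferent between A and B.
  Player 1's payoff from A: q·3 + (1−q)·(-4) = 7q - 4
  Player 1's payoff from B: q·(-2) + (1−q)·5 = -7q + 5
  7q - 4 = -7q + 5  ⇒  14q = 9  ⇒  q = 9/14.
At equilibrium Player 1 is indifferent across rows, so Player 1's payoff equals the payoff from A: (9/14)·3 + (5/14)·(-4) = 1/2.

1/2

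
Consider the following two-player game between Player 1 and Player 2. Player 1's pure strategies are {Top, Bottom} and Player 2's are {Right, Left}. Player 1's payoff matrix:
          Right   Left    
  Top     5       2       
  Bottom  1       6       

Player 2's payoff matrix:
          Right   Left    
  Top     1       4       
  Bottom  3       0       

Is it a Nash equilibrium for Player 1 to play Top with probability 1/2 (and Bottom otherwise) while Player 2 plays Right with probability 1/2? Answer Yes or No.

Check Player 2's indifference given Player 1's mix p = 1/2:
  payoff from Right = 2; payoff from Left = 2 — equal.
Check Player 1's indifference given Player 2's mix q = 1/2:
  payoff from Top = 7/2; payoff from Bottom = 7/2 — equal.
Both players are indifferent, so neither can profitably deviate.

Yes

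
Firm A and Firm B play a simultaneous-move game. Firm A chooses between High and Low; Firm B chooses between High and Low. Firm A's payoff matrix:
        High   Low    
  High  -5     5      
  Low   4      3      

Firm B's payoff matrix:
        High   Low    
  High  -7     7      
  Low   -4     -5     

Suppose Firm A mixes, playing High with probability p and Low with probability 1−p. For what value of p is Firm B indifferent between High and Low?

Firm A's mix must leave Firm B indifferent between High and Low.
  Firm B's payoff from High: p·(-7) + (1−p)·(-4) = -3p - 4
  Firm B's payoff from Low: p·7 + (1−p)·(-5) = 12p - 5
  -3p - 4 = 12p - 5  ⇒  -15p = -1  ⇒  p = 1/15.

p = 1/15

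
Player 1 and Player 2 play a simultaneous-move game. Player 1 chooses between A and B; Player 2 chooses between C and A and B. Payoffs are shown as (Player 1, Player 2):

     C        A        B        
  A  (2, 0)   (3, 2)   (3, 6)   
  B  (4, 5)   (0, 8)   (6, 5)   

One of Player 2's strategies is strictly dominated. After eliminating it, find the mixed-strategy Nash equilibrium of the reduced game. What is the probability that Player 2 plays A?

q = 1/2

Player 2's strategy C is strictly dominated by A: 2 > 0 and 8 > 5. Eliminate C.
For Player 1 to be willing to mix, Player 1 must be indifferent between A and B, which pins down Player 2's mix.
  Player 1's payoff from A: q·3 + (1−q)·3 = 3
  Player 1's payoff from B: q·0 + (1−q)·6 = -6q + 6
  3 = -6q + 6  ⇒  6q = 3  ⇒  q = 1/2.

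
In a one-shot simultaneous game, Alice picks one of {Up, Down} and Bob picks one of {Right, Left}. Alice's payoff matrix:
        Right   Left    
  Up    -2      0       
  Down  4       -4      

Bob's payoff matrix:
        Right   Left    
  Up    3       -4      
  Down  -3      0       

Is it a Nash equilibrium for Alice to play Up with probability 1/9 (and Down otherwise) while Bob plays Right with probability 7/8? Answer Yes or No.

No

Given Alice's mix p = 1/9, Bob's payoff from Right is -7/3 but from Left is -4/9. Bob strictly prefers Left, so Bob would not mix.
So the proposed profile is not a Nash equilibrium.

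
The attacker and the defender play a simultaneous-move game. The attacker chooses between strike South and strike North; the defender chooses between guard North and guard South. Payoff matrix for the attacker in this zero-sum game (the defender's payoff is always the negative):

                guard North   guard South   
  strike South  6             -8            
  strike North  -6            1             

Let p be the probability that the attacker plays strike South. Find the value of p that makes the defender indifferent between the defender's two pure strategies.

p = 1/3

For the defender to be willing to mix, the defender must be indifferent between guard North and guard South, which pins down the attacker's mix.
  the defender's payoff to guard North: p·(-6) + (1−p)·6 = -12p + 6
  the defender's payoff to guard South: p·8 + (1−p)·(-1) = 9p - 1
  -12p + 6 = 9p - 1  ⇒  -21p = -7  ⇒  p = 1/3.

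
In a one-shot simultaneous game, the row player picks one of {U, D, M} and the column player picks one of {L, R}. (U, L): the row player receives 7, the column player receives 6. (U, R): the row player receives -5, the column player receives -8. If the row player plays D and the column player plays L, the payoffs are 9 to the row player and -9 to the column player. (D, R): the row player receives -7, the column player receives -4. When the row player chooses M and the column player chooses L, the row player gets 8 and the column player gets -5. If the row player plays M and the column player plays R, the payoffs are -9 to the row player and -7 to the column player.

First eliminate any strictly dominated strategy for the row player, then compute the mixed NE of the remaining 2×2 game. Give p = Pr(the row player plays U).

p = 5/19

The row player's strategy M is strictly dominated by D: 9 > 8 and -7 > -9. Eliminate M.
Set the column player's expected payoff from L equal to that from R:
  the column player's payoff to L: p·6 + (1−p)·(-9) = 15p - 9
  the column player's payoff to R: p·(-8) + (1−p)·(-4) = -4p - 4
  15p - 9 = -4p - 4  ⇒  19p = 5  ⇒  p = 5/19.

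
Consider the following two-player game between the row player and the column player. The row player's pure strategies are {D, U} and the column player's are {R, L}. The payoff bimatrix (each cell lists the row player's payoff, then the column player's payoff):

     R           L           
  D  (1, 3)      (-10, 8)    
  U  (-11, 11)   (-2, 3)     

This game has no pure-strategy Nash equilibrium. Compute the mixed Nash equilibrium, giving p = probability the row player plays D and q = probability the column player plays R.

The row player's mix must leave the column player indifferent between R and L.
  the column player's expected payoff from R: p·3 + (1−p)·11 = -8p + 11
  the column player's expected payoff from L: p·8 + (1−p)·3 = 5p + 3
  -8p + 11 = 5p + 3  ⇒  -13p = -8  ⇒  p = 8/13.
The column player's mix must leave the row player indifferent between D and U.
  the row player's payoff from D: q·1 + (1−q)·(-10) = 11q - 10
  the row player's payoff from U: q·(-11) + (1−q)·(-2) = -9q - 2
  11q - 10 = -9q - 2  ⇒  20q = 8  ⇒  q = 2/5.

p = 8/13, q = 2/5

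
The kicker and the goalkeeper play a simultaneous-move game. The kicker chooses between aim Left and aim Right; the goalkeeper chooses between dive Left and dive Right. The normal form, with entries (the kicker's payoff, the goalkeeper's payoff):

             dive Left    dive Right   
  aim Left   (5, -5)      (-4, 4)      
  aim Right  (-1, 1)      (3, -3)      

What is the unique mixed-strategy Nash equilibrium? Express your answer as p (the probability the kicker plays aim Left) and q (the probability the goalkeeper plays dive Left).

In a mixed equilibrium the goalkeeper is indifferent between dive Left and dive Right; this condition fixes p.
  the goalkeeper's payoff from dive Left: p·(-5) + (1−p)·1 = -6p + 1
  the goalkeeper's payoff from dive Right: p·4 + (1−p)·(-3) = 7p - 3
  -6p + 1 = 7p - 3  ⇒  -13p = -4  ⇒  p = 4/13.
For the kicker to be willing to mix, the kicker must be indifferent between aim Left and aim Right, which pins down the goalkeeper's mix.
  the kicker's expected payoff from aim Left: q·5 + (1−q)·(-4) = 9q - 4
  the kicker's expected payoff from aim Right: q·(-1) + (1−q)·3 = -4q + 3
  9q - 4 = -4q + 3  ⇒  13q = 7  ⇒  q = 7/13.

p = 4/13, q = 7/13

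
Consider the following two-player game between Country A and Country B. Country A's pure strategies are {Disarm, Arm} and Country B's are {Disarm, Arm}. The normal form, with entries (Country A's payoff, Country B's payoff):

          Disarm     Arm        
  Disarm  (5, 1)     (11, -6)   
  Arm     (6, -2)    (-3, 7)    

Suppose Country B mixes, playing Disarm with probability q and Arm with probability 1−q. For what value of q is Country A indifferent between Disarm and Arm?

q = 14/15

Set Country A's expected payoff from Disarm equal to that from Arm:
  Country A's payoff to Disarm: q·5 + (1−q)·11 = -6q + 11
  Country A's payoff to Arm: q·6 + (1−q)·(-3) = 9q - 3
  -6q + 11 = 9q - 3  ⇒  -15q = -14  ⇒  q = 14/15.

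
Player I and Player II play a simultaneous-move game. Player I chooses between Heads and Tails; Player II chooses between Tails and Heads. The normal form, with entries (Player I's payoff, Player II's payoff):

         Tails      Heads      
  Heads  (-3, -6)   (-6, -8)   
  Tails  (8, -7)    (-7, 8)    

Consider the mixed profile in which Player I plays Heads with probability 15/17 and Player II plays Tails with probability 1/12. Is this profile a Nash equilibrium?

Yes

Check Player II's indifference given Player I's mix p = 15/17:
  payoff from Tails = -104/17; payoff from Heads = -104/17 — equal.
Check Player I's indifference given Player II's mix q = 1/12:
  payoff from Heads = -23/4; payoff from Tails = -23/4 — equal.
Both players are indifferent, so neither can profitably deviate.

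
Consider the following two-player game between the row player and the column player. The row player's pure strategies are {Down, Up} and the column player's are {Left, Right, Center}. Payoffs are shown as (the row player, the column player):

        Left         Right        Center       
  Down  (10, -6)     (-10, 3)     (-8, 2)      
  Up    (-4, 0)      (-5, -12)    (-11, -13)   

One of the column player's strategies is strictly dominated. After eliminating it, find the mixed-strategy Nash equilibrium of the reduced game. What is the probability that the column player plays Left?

The column player's strategy Center is strictly dominated by Right: 3 > 2 and -12 > -13. Eliminate Center.
Set the row player's expected payoff from Down equal to that from Up:
  the row player's payoff from Down: q·10 + (1−q)·(-10) = 20q - 10
  the row player's payoff from Up: q·(-4) + (1−q)·(-5) = q - 5
  20q - 10 = q - 5  ⇒  19q = 5  ⇒  q = 5/19.

q = 5/19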